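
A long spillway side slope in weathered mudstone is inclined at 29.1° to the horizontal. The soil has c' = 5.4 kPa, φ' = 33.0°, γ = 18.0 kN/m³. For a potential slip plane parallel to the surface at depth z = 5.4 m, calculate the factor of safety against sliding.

For an infinite slope with a slip plane parallel to the surface (no pore pressure): FS = [c' + γz cos²β tanφ'] / [γz sinβ cosβ].
γz = 18.0·5.4 = 97.20 kN/m²
Numerator = 5.4 + 97.20·cos²29.1°·tan33.0° = 5.4 + 97.20·0.7635·0.6494 = 53.593 kPa
Denominator = 97.20·sin29.1°·cos29.1° = 97.20·0.4863·0.8738 = 41.305 kPa
FS = 53.593 / 41.305 = 1.297

FS = 1.30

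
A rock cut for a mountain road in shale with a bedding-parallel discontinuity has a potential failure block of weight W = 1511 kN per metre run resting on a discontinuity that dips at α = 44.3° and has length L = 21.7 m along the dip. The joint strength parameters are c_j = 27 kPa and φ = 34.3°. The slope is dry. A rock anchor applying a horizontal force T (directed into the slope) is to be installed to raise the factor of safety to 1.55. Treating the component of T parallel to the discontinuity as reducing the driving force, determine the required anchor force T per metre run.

Resolving forces along and normal to the sliding plane, with the horizontal anchor force T adding T·sinα to the effective normal force and T·cosα acting up the plane against the driving force:
FS = [c_jL + (W cosα + T sinα) tanφ] / [W sinα − T cosα]
Without the anchor: N' = 1081.4 kN/m, driving T_d = 1055.3 kN/m, resisting R = 27·21.7 + 1081.4·tan34.3° = 1323.6 kN/m, FS = 1.25.
Setting FS = 1.55 and solving for T:
1.55·(1055.3 − T cos44.3°) = 1323.6 + T sin44.3°·tan34.3°
T·(sin44.3°·tan34.3° + 1.55·cos44.3°) = 1.55·1055.3 − 1323.6
T·(0.6984·0.6822 + 1.55·0.7157) = 1635.7 − 1323.6 = 312.1
T·1.5858 = 312.1
T = 196.8 kN/m

T = 197 kN/m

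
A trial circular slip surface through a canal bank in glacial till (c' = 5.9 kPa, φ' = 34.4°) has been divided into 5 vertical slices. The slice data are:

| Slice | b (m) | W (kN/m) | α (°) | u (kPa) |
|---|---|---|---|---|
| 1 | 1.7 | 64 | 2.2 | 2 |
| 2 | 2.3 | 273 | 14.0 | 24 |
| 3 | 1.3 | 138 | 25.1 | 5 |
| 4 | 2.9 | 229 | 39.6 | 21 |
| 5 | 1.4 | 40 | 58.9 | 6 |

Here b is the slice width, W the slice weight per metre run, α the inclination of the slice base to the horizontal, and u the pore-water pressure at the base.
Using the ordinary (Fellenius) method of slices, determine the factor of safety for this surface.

Ordinary method of slices: FS = Σ[c'·Δl_i + (W_i cosα_i − u_i·Δl_i)·tanφ'] / Σ W_i sinα_i, with Δl_i = b_i / cosα_i.
Slice 1: Δl = 1.7/cos2.2° = 1.701 m; N'_1 = 64·cos2.2° − 2·1.701 = 60.6; c'Δl = 10.04; W sinα = 2.5
Slice 2: Δl = 2.3/cos14.0° = 2.370 m; N'_2 = 273·cos14.0° − 24·2.370 = 208.0; c'Δl = 13.99; W sinα = 66.0
Slice 3: Δl = 1.3/cos25.1° = 1.436 m; N'_3 = 138·cos25.1° − 5·1.436 = 117.8; c'Δl = 8.47; W sinα = 58.5
Slice 4: Δl = 2.9/cos39.6° = 3.764 m; N'_4 = 229·cos39.6° − 21·3.764 = 97.4; c'Δl = 22.21; W sinα = 146.0
Slice 5: Δl = 1.4/cos58.9° = 2.710 m; N'_5 = 40·cos58.9° − 6·2.710 = 4.4; c'Δl = 15.99; W sinα = 34.3
Σc'Δl = 70.7 kN/m; ΣN' = 488.2 kN/m; ΣW sinα = 307.3 kN/m
Resisting = 70.7 + 488.2·tan34.4° = 70.7 + 334.2 = 404.9 kN/m
FS = 404.9 / 307.3 = 1.318

FS = 1.32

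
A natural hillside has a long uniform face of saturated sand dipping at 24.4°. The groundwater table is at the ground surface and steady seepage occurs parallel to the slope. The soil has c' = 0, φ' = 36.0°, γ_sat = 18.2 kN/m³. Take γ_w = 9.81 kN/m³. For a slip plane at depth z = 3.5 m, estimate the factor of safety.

FS = 0.74

With seepage parallel to the slope and the water table at the surface, the effective normal stress on the slip plane uses the buoyant unit weight γ' = γ_sat − γ_w while the driving shear stress uses γ_sat:
FS = [c' + γ' z cos²β tanφ'] / [γ_sat z sinβ cosβ]
(For c' = 0 this reduces to FS = (γ'/γ_sat)·tanφ'/tanβ.)
γ' = 18.2 − 9.81 = 8.39 kN/m³
Numerator = 0.0 + 8.39·3.5·cos²24.4°·tan36.0° = 0.0 + 8.39·3.5·0.8293·0.7265 = 17.694 kPa
Denominator = 18.2·3.5·sin24.4°·cos24.4° = 18.2·3.5·0.4131·0.9107 = 23.964 kPa
FS = 17.694 / 23.964 = 0.738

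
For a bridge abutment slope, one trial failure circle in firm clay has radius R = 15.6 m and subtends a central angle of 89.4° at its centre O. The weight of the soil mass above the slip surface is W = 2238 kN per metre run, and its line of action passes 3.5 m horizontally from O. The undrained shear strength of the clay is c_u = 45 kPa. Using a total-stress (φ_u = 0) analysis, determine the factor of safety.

Taking moments about the centre O, the resisting moment is provided by the undrained shear strength acting along the arc:
Arc length L_a = R·θ = 15.6·(89.4°·π/180) = 15.6·1.5603 = 24.34 m
M_R = c_u·L_a·R = 45·24.34·15.6 = 17087.4 kN·m/m
M_D = W·d = 2238·3.5 = 7833.0 kN·m/m
FS = M_R / M_D = 17087.4 / 7833.0 = 2.181

FS = 2.18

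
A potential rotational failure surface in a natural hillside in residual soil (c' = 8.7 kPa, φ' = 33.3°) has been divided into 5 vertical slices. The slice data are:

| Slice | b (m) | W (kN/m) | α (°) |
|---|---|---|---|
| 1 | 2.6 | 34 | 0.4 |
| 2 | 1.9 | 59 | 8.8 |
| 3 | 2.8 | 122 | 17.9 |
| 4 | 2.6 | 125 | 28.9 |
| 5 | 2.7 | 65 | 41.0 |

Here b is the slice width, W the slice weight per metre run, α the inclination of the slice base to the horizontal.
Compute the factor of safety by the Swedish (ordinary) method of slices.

FS = 2.42

Ordinary method of slices: FS = Σ[c'·Δl_i + (W_i cosα_i)·tanφ'] / Σ W_i sinα_i, with Δl_i = b_i / cosα_i.
Slice 1: Δl = 2.6/cos0.4° = 2.600 m; N'_1 = 34·cos0.4° = 34.0; c'Δl = 22.62; W sinα = 0.2
Slice 2: Δl = 1.9/cos8.8° = 1.923 m; N'_2 = 59·cos8.8° = 58.3; c'Δl = 16.73; W sinα = 9.0
Slice 3: Δl = 2.8/cos17.9° = 2.942 m; N'_3 = 122·cos17.9° = 116.1; c'Δl = 25.60; W sinα = 37.5
Slice 4: Δl = 2.6/cos28.9° = 2.970 m; N'_4 = 125·cos28.9° = 109.4; c'Δl = 25.84; W sinα = 60.4
Slice 5: Δl = 2.7/cos41.0° = 3.578 m; N'_5 = 65·cos41.0° = 49.1; c'Δl = 31.12; W sinα = 42.6
Σc'Δl = 121.9 kN/m; ΣN' = 366.9 kN/m; ΣW sinα = 149.8 kN/m
Resisting = 121.9 + 366.9·tan33.3° = 121.9 + 241.0 = 362.9 kN/m
FS = 362.9 / 149.8 = 2.422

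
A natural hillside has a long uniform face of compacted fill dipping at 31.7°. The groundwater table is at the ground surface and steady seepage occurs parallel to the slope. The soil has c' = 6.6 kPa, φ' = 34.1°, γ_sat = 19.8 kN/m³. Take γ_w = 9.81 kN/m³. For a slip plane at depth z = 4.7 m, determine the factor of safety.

FS = 0.71

With seepage parallel to the slope and the water table at the surface, the effective normal stress on the slip plane uses the buoyant unit weight γ' = γ_sat − γ_w while the driving shear stress uses γ_sat:
FS = [c' + γ' z cos²β tanφ'] / [γ_sat z sinβ cosβ]
γ' = 19.8 − 9.81 = 9.99 kN/m³
Numerator = 6.6 + 9.99·4.7·cos²31.7°·tan34.1° = 6.6 + 9.99·4.7·0.7239·0.6771 = 29.612 kPa
Denominator = 19.8·4.7·sin31.7°·cos31.7° = 19.8·4.7·0.5255·0.8508 = 41.605 kPa
FS = 29.612 / 41.605 = 0.712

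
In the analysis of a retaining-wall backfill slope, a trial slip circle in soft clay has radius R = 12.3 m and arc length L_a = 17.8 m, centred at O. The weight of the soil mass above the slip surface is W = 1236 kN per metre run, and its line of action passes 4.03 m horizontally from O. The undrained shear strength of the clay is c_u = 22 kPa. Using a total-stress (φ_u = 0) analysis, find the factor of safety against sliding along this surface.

Taking moments about the centre O, the resisting moment is provided by the undrained shear strength acting along the arc:
M_R = c_u·L_a·R = 22·17.80·12.3 = 4816.7 kN·m/m
M_D = W·d = 1236·4.03 = 4981.1 kN·m/m
FS = M_R / M_D = 4816.7 / 4981.1 = 0.967

FS = 0.97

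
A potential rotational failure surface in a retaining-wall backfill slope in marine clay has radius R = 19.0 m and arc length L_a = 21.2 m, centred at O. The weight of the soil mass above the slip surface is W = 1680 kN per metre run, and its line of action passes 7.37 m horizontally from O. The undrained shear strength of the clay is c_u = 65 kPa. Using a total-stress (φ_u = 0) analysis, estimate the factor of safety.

Taking moments about the centre O, the resisting moment is provided by the undrained shear strength acting along the arc:
M_R = c_u·L_a·R = 65·21.20·19.0 = 26182.0 kN·m/m
M_D = W·d = 1680·7.37 = 12381.6 kN·m/m
FS = M_R / M_D = 26182.0 / 12381.6 = 2.115

FS = 2.11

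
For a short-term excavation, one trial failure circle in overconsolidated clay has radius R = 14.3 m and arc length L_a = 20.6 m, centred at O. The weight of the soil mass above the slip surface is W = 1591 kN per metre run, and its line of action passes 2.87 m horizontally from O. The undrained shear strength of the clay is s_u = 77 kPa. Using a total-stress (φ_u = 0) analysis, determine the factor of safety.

Taking moments about the centre O, the resisting moment is provided by the undrained shear strength acting along the arc:
M_R = s_u·L_a·R = 77·20.60·14.3 = 22682.7 kN·m/m
M_D = W·d = 1591·2.87 = 4566.2 kN·m/m
FS = M_R / M_D = 22682.7 / 4566.2 = 4.968

FS = 4.97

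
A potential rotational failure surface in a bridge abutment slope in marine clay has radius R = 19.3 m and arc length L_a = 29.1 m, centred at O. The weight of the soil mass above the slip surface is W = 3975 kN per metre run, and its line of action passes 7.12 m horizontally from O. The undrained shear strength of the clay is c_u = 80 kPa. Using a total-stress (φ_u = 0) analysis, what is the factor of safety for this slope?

Taking moments about the centre O, the resisting moment is provided by the undrained shear strength acting along the arc:
M_R = c_u·L_a·R = 80·29.10·19.3 = 44930.4 kN·m/m
M_D = W·d = 3975·7.12 = 28302.0 kN·m/m
FS = M_R / M_D = 44930.4 / 28302.0 = 1.588

FS = 1.59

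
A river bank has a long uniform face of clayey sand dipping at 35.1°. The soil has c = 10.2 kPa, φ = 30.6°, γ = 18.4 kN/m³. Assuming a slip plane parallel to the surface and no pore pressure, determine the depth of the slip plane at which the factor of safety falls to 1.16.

z = 3.70 m

Setting FS = 1.16 in FS = [c + γz cos²β tanφ] / [γz sinβ cosβ] and solving for z:
z = c / [γ cosβ (FS·sinβ − cosβ·tanφ)]
  = 10.2 / [18.4·cos35.1°·(1.16·sin35.1° − cos35.1°·tan30.6°)]
  = 10.2 / [18.4·0.8181·(1.16·0.5750 − 0.8181·0.5914)]
  = 10.2 / 2.7572 = 3.699 m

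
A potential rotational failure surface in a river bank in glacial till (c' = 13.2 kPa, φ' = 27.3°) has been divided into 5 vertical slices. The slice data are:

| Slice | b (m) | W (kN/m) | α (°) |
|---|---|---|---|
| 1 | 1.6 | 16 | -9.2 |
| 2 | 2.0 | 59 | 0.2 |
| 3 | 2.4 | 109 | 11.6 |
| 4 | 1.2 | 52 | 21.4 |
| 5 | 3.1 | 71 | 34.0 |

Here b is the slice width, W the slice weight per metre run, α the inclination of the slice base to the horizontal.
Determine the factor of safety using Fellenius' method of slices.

Ordinary method of slices: FS = Σ[c'·Δl_i + (W_i cosα_i)·tanφ'] / Σ W_i sinα_i, with Δl_i = b_i / cosα_i.
Slice 1: Δl = 1.6/cos(-9.2°) = 1.621 m; N'_1 = 16·cos(-9.2°) = 15.8; c'Δl = 21.40; W sinα = -2.6
Slice 2: Δl = 2.0/cos0.2° = 2.000 m; N'_2 = 59·cos0.2° = 59.0; c'Δl = 26.40; W sinα = 0.2
Slice 3: Δl = 2.4/cos11.6° = 2.450 m; N'_3 = 109·cos11.6° = 106.8; c'Δl = 32.34; W sinα = 21.9
Slice 4: Δl = 1.2/cos21.4° = 1.289 m; N'_4 = 52·cos21.4° = 48.4; c'Δl = 17.01; W sinα = 19.0
Slice 5: Δl = 3.1/cos34.0° = 3.739 m; N'_5 = 71·cos34.0° = 58.9; c'Δl = 49.36; W sinα = 39.7
Σc'Δl = 146.5 kN/m; ΣN' = 288.8 kN/m; ΣW sinα = 78.2 kN/m
Resisting = 146.5 + 288.8·tan27.3° = 146.5 + 149.1 = 295.6 kN/m
FS = 295.6 / 78.2 = 3.778

FS = 3.78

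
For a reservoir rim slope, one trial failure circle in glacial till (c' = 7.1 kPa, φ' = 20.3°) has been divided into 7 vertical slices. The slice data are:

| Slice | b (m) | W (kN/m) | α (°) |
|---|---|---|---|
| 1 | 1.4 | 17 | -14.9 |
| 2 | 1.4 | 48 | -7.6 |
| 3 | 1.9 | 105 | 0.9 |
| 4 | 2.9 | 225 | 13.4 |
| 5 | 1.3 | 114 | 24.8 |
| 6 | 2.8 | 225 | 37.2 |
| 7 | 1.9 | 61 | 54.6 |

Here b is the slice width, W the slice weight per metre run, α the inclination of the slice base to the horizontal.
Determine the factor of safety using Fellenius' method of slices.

FS = 1.35

Ordinary method of slices: FS = Σ[c'·Δl_i + (W_i cosα_i)·tanφ'] / Σ W_i sinα_i, with Δl_i = b_i / cosα_i.
Slice 1: Δl = 1.4/cos(-14.9°) = 1.449 m; N'_1 = 17·cos(-14.9°) = 16.4; c'Δl = 10.29; W sinα = -4.4
Slice 2: Δl = 1.4/cos(-7.6°) = 1.412 m; N'_2 = 48·cos(-7.6°) = 47.6; c'Δl = 10.03; W sinα = -6.3
Slice 3: Δl = 1.9/cos0.9° = 1.900 m; N'_3 = 105·cos0.9° = 105.0; c'Δl = 13.49; W sinα = 1.6
Slice 4: Δl = 2.9/cos13.4° = 2.981 m; N'_4 = 225·cos13.4° = 218.9; c'Δl = 21.17; W sinα = 52.1
Slice 5: Δl = 1.3/cos24.8° = 1.432 m; N'_5 = 114·cos24.8° = 103.5; c'Δl = 10.17; W sinα = 47.8
Slice 6: Δl = 2.8/cos37.2° = 3.515 m; N'_6 = 225·cos37.2° = 179.2; c'Δl = 24.96; W sinα = 136.0
Slice 7: Δl = 1.9/cos54.6° = 3.280 m; N'_7 = 61·cos54.6° = 35.3; c'Δl = 23.29; W sinα = 49.7
Σc'Δl = 113.4 kN/m; ΣN' = 705.9 kN/m; ΣW sinα = 276.6 kN/m
Resisting = 113.4 + 705.9·tan20.3° = 113.4 + 261.1 = 374.5 kN/m
FS = 374.5 / 276.6 = 1.354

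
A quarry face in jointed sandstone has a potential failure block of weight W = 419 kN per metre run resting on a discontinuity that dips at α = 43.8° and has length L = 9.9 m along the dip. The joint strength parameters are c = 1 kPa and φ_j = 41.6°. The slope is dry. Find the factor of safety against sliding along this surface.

Resolving the block weight along and normal to the plane and applying the Mohr–Coulomb strength on the joint:
N' = W cosα = 419·cos43.8° = 302.4 kN/m
Driving force T = W sinα = 419·sin43.8° = 290.0 kN/m
Resisting force R = c·L + N'·tanφ_j = 1·9.9 + 302.4·tan41.6° = 9.9 + 268.5 = 278.4 kN/m
FS = R / T = 278.4 / 290.0 = 0.960

FS = 0.96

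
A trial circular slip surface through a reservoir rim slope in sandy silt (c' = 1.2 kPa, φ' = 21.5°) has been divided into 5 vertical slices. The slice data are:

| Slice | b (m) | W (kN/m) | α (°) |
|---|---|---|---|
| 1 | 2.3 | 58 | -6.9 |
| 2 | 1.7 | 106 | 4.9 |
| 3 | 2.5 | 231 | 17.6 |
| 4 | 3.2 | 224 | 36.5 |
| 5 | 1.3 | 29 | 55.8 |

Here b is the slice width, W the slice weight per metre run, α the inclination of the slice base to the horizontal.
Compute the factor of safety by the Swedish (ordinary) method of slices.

FS = 1.06

Ordinary method of slices: FS = Σ[c'·Δl_i + (W_i cosα_i)·tanφ'] / Σ W_i sinα_i, with Δl_i = b_i / cosα_i.
Slice 1: Δl = 2.3/cos(-6.9°) = 2.317 m; N'_1 = 58·cos(-6.9°) = 57.6; c'Δl = 2.78; W sinα = -7.0
Slice 2: Δl = 1.7/cos4.9° = 1.706 m; N'_2 = 106·cos4.9° = 105.6; c'Δl = 2.05; W sinα = 9.1
Slice 3: Δl = 2.5/cos17.6° = 2.623 m; N'_3 = 231·cos17.6° = 220.2; c'Δl = 3.15; W sinα = 69.8
Slice 4: Δl = 3.2/cos36.5° = 3.981 m; N'_4 = 224·cos36.5° = 180.1; c'Δl = 4.78; W sinα = 133.2
Slice 5: Δl = 1.3/cos55.8° = 2.313 m; N'_5 = 29·cos55.8° = 16.3; c'Δl = 2.78; W sinα = 24.0
Σc'Δl = 15.5 kN/m; ΣN' = 579.7 kN/m; ΣW sinα = 229.2 kN/m
Resisting = 15.5 + 579.7·tan21.5° = 15.5 + 228.4 = 243.9 kN/m
FS = 243.9 / 229.2 = 1.064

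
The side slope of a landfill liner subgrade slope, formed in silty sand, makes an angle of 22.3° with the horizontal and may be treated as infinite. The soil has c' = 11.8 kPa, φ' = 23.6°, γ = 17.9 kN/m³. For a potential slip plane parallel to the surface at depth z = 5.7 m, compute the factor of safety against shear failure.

FS = 1.39

For an infinite slope with a slip plane parallel to the surface (no pore pressure): FS = [c' + γz cos²β tanφ'] / [γz sinβ cosβ].
γz = 17.9·5.7 = 102.03 kN/m²
Numerator = 11.8 + 102.03·cos²22.3°·tan23.6° = 11.8 + 102.03·0.8560·0.4369 = 49.957 kPa
Denominator = 102.03·sin22.3°·cos22.3° = 102.03·0.3795·0.9252 = 35.820 kPa
FS = 49.957 / 35.820 = 1.395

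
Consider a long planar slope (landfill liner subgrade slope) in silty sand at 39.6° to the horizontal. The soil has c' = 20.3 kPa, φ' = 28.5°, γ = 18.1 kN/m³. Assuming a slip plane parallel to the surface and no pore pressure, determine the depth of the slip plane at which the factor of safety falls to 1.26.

Setting FS = 1.26 in FS = [c' + γz cos²β tanφ'] / [γz sinβ cosβ] and solving for z:
z = c' / [γ cosβ (FS·sinβ − cosβ·tanφ')]
  = 20.3 / [18.1·cos39.6°·(1.26·sin39.6° − cos39.6°·tan28.5°)]
  = 20.3 / [18.1·0.7705·(1.26·0.6374 − 0.7705·0.5430)]
  = 20.3 / 5.3665 = 3.783 m

z = 3.78 m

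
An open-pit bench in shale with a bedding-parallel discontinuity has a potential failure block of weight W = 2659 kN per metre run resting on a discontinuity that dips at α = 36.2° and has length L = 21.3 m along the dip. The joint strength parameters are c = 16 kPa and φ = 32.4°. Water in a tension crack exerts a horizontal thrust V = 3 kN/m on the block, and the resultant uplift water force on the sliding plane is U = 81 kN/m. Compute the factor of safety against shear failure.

Resolving the block weight along and normal to the plane and applying the Mohr–Coulomb strength on the joint:
N' = W cosα − U − V sinα = 2659·cos36.2° − 81 − 3·sin36.2° = 2062.9 kN/m
Driving force T = W sinα + V cosα = 2659·sin36.2° + 3·cos36.2° = 1572.8 kN/m
Resisting force R = c·L + N'·tanφ = 16·21.3 + 2062.9·tan32.4° = 340.8 + 1309.2 = 1650.0 kN/m
FS = R / T = 1650.0 / 1572.8 = 1.049

FS = 1.05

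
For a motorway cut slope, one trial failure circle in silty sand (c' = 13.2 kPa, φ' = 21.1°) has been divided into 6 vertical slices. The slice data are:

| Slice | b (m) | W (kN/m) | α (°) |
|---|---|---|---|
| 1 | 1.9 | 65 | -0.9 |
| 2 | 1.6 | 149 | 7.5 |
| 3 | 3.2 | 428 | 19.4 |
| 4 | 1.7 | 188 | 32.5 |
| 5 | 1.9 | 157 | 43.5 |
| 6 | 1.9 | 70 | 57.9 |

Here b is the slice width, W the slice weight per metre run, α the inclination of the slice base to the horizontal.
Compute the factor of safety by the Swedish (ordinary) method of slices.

FS = 1.30

Ordinary method of slices: FS = Σ[c'·Δl_i + (W_i cosα_i)·tanφ'] / Σ W_i sinα_i, with Δl_i = b_i / cosα_i.
Slice 1: Δl = 1.9/cos(-0.9°) = 1.900 m; N'_1 = 65·cos(-0.9°) = 65.0; c'Δl = 25.08; W sinα = -1.0
Slice 2: Δl = 1.6/cos7.5° = 1.614 m; N'_2 = 149·cos7.5° = 147.7; c'Δl = 21.30; W sinα = 19.4
Slice 3: Δl = 3.2/cos19.4° = 3.393 m; N'_3 = 428·cos19.4° = 403.7; c'Δl = 44.78; W sinα = 142.2
Slice 4: Δl = 1.7/cos32.5° = 2.016 m; N'_4 = 188·cos32.5° = 158.6; c'Δl = 26.61; W sinα = 101.0
Slice 5: Δl = 1.9/cos43.5° = 2.619 m; N'_5 = 157·cos43.5° = 113.9; c'Δl = 34.58; W sinα = 108.1
Slice 6: Δl = 1.9/cos57.9° = 3.575 m; N'_6 = 70·cos57.9° = 37.2; c'Δl = 47.20; W sinα = 59.3
Σc'Δl = 199.5 kN/m; ΣN' = 926.1 kN/m; ΣW sinα = 429.0 kN/m
Resisting = 199.5 + 926.1·tan21.1° = 199.5 + 357.3 = 556.9 kN/m
FS = 556.9 / 429.0 = 1.298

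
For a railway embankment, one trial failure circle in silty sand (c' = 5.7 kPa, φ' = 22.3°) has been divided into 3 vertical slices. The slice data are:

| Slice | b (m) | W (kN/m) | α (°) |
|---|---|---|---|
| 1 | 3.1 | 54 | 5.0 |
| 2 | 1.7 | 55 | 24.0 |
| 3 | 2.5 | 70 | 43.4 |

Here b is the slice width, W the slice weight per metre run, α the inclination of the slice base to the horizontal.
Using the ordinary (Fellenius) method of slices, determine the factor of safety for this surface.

FS = 1.48

Ordinary method of slices: FS = Σ[c'·Δl_i + (W_i cosα_i)·tanφ'] / Σ W_i sinα_i, with Δl_i = b_i / cosα_i.
Slice 1: Δl = 3.1/cos5.0° = 3.112 m; N'_1 = 54·cos5.0° = 53.8; c'Δl = 17.74; W sinα = 4.7
Slice 2: Δl = 1.7/cos24.0° = 1.861 m; N'_2 = 55·cos24.0° = 50.2; c'Δl = 10.61; W sinα = 22.4
Slice 3: Δl = 2.5/cos43.4° = 3.441 m; N'_3 = 70·cos43.4° = 50.9; c'Δl = 19.61; W sinα = 48.1
Σc'Δl = 48.0 kN/m; ΣN' = 154.9 kN/m; ΣW sinα = 75.2 kN/m
Resisting = 48.0 + 154.9·tan22.3° = 48.0 + 63.5 = 111.5 kN/m
FS = 111.5 / 75.2 = 1.483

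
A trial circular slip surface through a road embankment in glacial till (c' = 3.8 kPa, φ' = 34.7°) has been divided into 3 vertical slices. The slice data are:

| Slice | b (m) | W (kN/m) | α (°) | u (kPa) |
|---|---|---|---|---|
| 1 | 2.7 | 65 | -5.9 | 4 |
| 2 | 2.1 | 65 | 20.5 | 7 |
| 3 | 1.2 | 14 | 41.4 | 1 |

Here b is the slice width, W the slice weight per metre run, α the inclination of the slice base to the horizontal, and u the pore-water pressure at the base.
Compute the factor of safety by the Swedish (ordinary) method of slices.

FS = 3.93

Ordinary method of slices: FS = Σ[c'·Δl_i + (W_i cosα_i − u_i·Δl_i)·tanφ'] / Σ W_i sinα_i, with Δl_i = b_i / cosα_i.
Slice 1: Δl = 2.7/cos(-5.9°) = 2.714 m; N'_1 = 65·cos(-5.9°) − 4·2.714 = 53.8; c'Δl = 10.31; W sinα = -6.7
Slice 2: Δl = 2.1/cos20.5° = 2.242 m; N'_2 = 65·cos20.5° − 7·2.242 = 45.2; c'Δl = 8.52; W sinα = 22.8
Slice 3: Δl = 1.2/cos41.4° = 1.600 m; N'_3 = 14·cos41.4° − 1·1.600 = 8.9; c'Δl = 6.08; W sinα = 9.3
Σc'Δl = 24.9 kN/m; ΣN' = 107.9 kN/m; ΣW sinα = 25.3 kN/m
Resisting = 24.9 + 107.9·tan34.7° = 24.9 + 74.7 = 99.6 kN/m
FS = 99.6 / 25.3 = 3.931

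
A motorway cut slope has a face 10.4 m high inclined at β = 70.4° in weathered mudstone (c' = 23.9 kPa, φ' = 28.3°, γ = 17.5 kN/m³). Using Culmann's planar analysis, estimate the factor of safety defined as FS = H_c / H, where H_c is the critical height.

FS = 1.69

H_c = (4c'/γ) · sinβ cosφ' / [1 − cos(β − φ')]
    = (4·23.9/17.5) · sin70.4°·cos28.3° / [1 − cos42.1°]
    = 5.463 · 0.8295 / 0.2580 = 17.56 m
FS = H_c / H = 17.56 / 10.4 = 1.689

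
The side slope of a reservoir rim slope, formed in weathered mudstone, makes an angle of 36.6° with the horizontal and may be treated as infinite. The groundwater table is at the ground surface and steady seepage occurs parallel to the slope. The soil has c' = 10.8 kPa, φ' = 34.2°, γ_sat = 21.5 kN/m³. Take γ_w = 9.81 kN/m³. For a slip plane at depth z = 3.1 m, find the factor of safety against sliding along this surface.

FS = 0.84

With seepage parallel to the slope and the water table at the surface, the effective normal stress on the slip plane uses the buoyant unit weight γ' = γ_sat − γ_w while the driving shear stress uses γ_sat:
FS = [c' + γ' z cos²β tanφ'] / [γ_sat z sinβ cosβ]
γ' = 21.5 − 9.81 = 11.69 kN/m³
Numerator = 10.8 + 11.69·3.1·cos²36.6°·tan34.2° = 10.8 + 11.69·3.1·0.6445·0.6796 = 26.673 kPa
Denominator = 21.5·3.1·sin36.6°·cos36.6° = 21.5·3.1·0.5962·0.8028 = 31.903 kPa
FS = 26.673 / 31.903 = 0.836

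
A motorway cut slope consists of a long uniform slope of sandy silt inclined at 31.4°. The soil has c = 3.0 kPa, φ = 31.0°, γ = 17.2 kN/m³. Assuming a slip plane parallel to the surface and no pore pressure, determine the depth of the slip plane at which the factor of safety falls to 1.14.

z = 2.52 m

Setting FS = 1.14 in FS = [c + γz cos²β tanφ] / [γz sinβ cosβ] and solving for z:
z = c / [γ cosβ (FS·sinβ − cosβ·tanφ)]
  = 3.0 / [17.2·cos31.4°·(1.14·sin31.4° − cos31.4°·tan31.0°)]
  = 3.0 / [17.2·0.8536·(1.14·0.5210 − 0.8536·0.6009)]
  = 3.0 / 1.1904 = 2.520 m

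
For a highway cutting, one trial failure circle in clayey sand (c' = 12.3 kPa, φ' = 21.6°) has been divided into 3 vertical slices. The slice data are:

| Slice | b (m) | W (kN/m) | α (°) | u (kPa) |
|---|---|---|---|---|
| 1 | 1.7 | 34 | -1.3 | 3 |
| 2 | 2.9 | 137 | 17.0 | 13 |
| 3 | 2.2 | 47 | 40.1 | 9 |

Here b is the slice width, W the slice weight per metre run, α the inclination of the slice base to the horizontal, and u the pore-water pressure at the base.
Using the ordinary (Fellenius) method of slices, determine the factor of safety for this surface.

Ordinary method of slices: FS = Σ[c'·Δl_i + (W_i cosα_i − u_i·Δl_i)·tanφ'] / Σ W_i sinα_i, with Δl_i = b_i / cosα_i.
Slice 1: Δl = 1.7/cos(-1.3°) = 1.700 m; N'_1 = 34·cos(-1.3°) − 3·1.700 = 28.9; c'Δl = 20.92; W sinα = -0.8
Slice 2: Δl = 2.9/cos17.0° = 3.033 m; N'_2 = 137·cos17.0° − 13·3.033 = 91.6; c'Δl = 37.30; W sinα = 40.1
Slice 3: Δl = 2.2/cos40.1° = 2.876 m; N'_3 = 47·cos40.1° − 9·2.876 = 10.1; c'Δl = 35.38; W sinα = 30.3
Σc'Δl = 93.6 kN/m; ΣN' = 130.5 kN/m; ΣW sinα = 69.6 kN/m
Resisting = 93.6 + 130.5·tan21.6° = 93.6 + 51.7 = 145.3 kN/m
FS = 145.3 / 69.6 = 2.089

FS = 2.09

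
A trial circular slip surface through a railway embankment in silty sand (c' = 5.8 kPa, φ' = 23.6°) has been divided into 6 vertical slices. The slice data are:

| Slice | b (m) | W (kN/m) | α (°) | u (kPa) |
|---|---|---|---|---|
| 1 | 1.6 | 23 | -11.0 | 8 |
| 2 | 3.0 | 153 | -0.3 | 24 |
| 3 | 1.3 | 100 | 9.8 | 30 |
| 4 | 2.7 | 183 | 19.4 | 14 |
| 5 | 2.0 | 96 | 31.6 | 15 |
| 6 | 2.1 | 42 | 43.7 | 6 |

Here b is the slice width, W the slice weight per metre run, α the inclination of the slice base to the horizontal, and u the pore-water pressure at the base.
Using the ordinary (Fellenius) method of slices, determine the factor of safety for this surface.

Ordinary method of slices: FS = Σ[c'·Δl_i + (W_i cosα_i − u_i·Δl_i)·tanφ'] / Σ W_i sinα_i, with Δl_i = b_i / cosα_i.
Slice 1: Δl = 1.6/cos(-11.0°) = 1.630 m; N'_1 = 23·cos(-11.0°) − 8·1.630 = 9.5; c'Δl = 9.45; W sinα = -4.4
Slice 2: Δl = 3.0/cos(-0.3°) = 3.000 m; N'_2 = 153·cos(-0.3°) − 24·3.000 = 81.0; c'Δl = 17.40; W sinα = -0.8
Slice 3: Δl = 1.3/cos9.8° = 1.319 m; N'_3 = 100·cos9.8° − 30·1.319 = 59.0; c'Δl = 7.65; W sinα = 17.0
Slice 4: Δl = 2.7/cos19.4° = 2.863 m; N'_4 = 183·cos19.4° − 14·2.863 = 132.5; c'Δl = 16.60; W sinα = 60.8
Slice 5: Δl = 2.0/cos31.6° = 2.348 m; N'_5 = 96·cos31.6° − 15·2.348 = 46.5; c'Δl = 13.62; W sinα = 50.3
Slice 6: Δl = 2.1/cos43.7° = 2.905 m; N'_6 = 42·cos43.7° − 6·2.905 = 12.9; c'Δl = 16.85; W sinα = 29.0
Σc'Δl = 81.6 kN/m; ΣN' = 341.5 kN/m; ΣW sinα = 151.9 kN/m
Resisting = 81.6 + 341.5·tan23.6° = 81.6 + 149.2 = 230.8 kN/m
FS = 230.8 / 151.9 = 1.519

FS = 1.52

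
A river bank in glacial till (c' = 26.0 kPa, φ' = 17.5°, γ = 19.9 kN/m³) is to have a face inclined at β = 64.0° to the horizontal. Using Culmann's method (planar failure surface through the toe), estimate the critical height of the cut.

H_c = 14.37 m

Culmann's analysis gives the critical failure plane at α_cr = (β + φ')/2 = (64.0 + 17.5)/2 = 40.8°, and the critical height
H_c = (4c'/γ) · sinβ cosφ' / [1 − cos(β − φ')]
    = (4·26.0/19.9) · sin64.0°·cos17.5° / [1 − cos(46.5°)]
    = 5.226 · 0.8988·0.9537 / [1 − 0.6884]
    = 5.226 · 0.8572 / 0.3116
    = 14.37 m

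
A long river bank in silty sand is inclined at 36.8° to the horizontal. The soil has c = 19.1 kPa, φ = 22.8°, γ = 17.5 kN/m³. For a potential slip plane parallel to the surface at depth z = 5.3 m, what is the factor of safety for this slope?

FS = 0.99

For an infinite slope with a slip plane parallel to the surface (no pore pressure): FS = [c + γz cos²β tanφ] / [γz sinβ cosβ].
γz = 17.5·5.3 = 92.75 kN/m²
Numerator = 19.1 + 92.75·cos²36.8°·tan22.8° = 19.1 + 92.75·0.6412·0.4204 = 44.098 kPa
Denominator = 92.75·sin36.8°·cos36.8° = 92.75·0.5990·0.8007 = 44.488 kPa
FS = 44.098 / 44.488 = 0.991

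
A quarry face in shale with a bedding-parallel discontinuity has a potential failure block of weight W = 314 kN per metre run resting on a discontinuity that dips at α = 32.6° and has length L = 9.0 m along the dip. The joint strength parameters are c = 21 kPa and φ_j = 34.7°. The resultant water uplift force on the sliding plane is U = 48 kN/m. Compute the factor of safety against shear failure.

Resolving the block weight along and normal to the plane and applying the Mohr–Coulomb strength on the joint:
N' = W cosα − U = 314·cos32.6° − 48 = 216.5 kN/m
Driving force T = W sinα = 314·sin32.6° = 169.2 kN/m
Resisting force R = c·L + N'·tanφ_j = 21·9.0 + 216.5·tan34.7° = 189.0 + 149.9 = 338.9 kN/m
FS = R / T = 338.9 / 169.2 = 2.003

FS = 2.00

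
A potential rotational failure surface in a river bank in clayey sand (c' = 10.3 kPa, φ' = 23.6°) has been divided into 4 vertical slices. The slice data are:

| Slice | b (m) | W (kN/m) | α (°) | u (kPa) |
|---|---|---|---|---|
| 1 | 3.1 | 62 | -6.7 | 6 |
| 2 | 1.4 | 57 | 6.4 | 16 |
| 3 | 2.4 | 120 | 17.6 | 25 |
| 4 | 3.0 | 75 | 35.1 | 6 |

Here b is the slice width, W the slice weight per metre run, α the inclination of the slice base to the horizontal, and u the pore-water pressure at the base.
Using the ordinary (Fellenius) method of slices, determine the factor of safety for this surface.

Ordinary method of slices: FS = Σ[c'·Δl_i + (W_i cosα_i − u_i·Δl_i)·tanφ'] / Σ W_i sinα_i, with Δl_i = b_i / cosα_i.
Slice 1: Δl = 3.1/cos(-6.7°) = 3.121 m; N'_1 = 62·cos(-6.7°) − 6·3.121 = 42.8; c'Δl = 32.15; W sinα = -7.2
Slice 2: Δl = 1.4/cos6.4° = 1.409 m; N'_2 = 57·cos6.4° − 16·1.409 = 34.1; c'Δl = 14.51; W sinα = 6.4
Slice 3: Δl = 2.4/cos17.6° = 2.518 m; N'_3 = 120·cos17.6° − 25·2.518 = 51.4; c'Δl = 25.93; W sinα = 36.3
Slice 4: Δl = 3.0/cos35.1° = 3.667 m; N'_4 = 75·cos35.1° − 6·3.667 = 39.4; c'Δl = 37.77; W sinα = 43.1
Σc'Δl = 110.4 kN/m; ΣN' = 167.7 kN/m; ΣW sinα = 78.5 kN/m
Resisting = 110.4 + 167.7·tan23.6° = 110.4 + 73.3 = 183.7 kN/m
FS = 183.7 / 78.5 = 2.339

FS = 2.34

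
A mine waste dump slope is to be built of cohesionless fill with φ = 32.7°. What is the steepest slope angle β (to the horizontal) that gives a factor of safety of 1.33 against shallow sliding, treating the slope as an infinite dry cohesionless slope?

For an infinite dry cohesionless slope FS = tanφ/tanβ, so tanβ = tanφ / FS.
tanβ = tan32.7° / 1.33 = 0.6420 / 1.33 = 0.4827
β = arctan(0.4827) = 25.77°

β = 25.8°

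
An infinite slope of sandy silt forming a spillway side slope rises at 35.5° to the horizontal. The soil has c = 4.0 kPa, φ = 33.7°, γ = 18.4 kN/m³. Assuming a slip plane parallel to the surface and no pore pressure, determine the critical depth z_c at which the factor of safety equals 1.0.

Setting FS = 1.00 in FS = [c + γz cos²β tanφ] / [γz sinβ cosβ] and solving for z:
z = c / [γ cosβ (FS·sinβ − cosβ·tanφ)]
  = 4.0 / [18.4·cos35.5°·(1.00·sin35.5° − cos35.5°·tan33.7°)]
  = 4.0 / [18.4·0.8141·(1.00·0.5807 − 0.8141·0.6669)]
  = 4.0 / 0.5656 = 7.073 m

z_c = 7.07 m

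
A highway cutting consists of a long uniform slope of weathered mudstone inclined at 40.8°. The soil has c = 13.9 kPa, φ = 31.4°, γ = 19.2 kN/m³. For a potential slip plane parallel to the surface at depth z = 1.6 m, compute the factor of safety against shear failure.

FS = 1.62

For an infinite slope with a slip plane parallel to the surface (no pore pressure): FS = [c + γz cos²β tanφ] / [γz sinβ cosβ].
γz = 19.2·1.6 = 30.72 kN/m²
Numerator = 13.9 + 30.72·cos²40.8°·tan31.4° = 13.9 + 30.72·0.5730·0.6104 = 24.645 kPa
Denominator = 30.72·sin40.8°·cos40.8° = 30.72·0.6534·0.7570 = 15.195 kPa
FS = 24.645 / 15.195 = 1.622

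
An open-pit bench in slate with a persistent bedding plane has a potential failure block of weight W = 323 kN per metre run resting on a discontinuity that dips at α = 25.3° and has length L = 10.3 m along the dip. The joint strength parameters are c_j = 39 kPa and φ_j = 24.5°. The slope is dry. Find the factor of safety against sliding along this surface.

FS = 3.87

Resolving the block weight along and normal to the plane and applying the Mohr–Coulomb strength on the joint:
N' = W cosα = 323·cos25.3° = 292.0 kN/m
Driving force T = W sinα = 323·sin25.3° = 138.0 kN/m
Resisting force R = c_j·L + N'·tanφ_j = 39·10.3 + 292.0·tan24.5° = 401.7 + 133.1 = 534.8 kN/m
FS = R / T = 534.8 / 138.0 = 3.874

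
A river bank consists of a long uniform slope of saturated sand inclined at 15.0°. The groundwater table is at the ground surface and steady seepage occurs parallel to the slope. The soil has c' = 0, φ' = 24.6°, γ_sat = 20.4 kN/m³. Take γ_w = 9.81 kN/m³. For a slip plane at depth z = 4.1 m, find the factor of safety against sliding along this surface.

FS = 0.89

With seepage parallel to the slope and the water table at the surface, the effective normal stress on the slip plane uses the buoyant unit weight γ' = γ_sat − γ_w while the driving shear stress uses γ_sat:
FS = [c' + γ' z cos²β tanφ'] / [γ_sat z sinβ cosβ]
(For c' = 0 this reduces to FS = (γ'/γ_sat)·tanφ'/tanβ.)
γ' = 20.4 − 9.81 = 10.59 kN/m³
Numerator = 0.0 + 10.59·4.1·cos²15.0°·tan24.6° = 0.0 + 10.59·4.1·0.9330·0.4578 = 18.547 kPa
Denominator = 20.4·4.1·sin15.0°·cos15.0° = 20.4·4.1·0.2588·0.9659 = 20.910 kPa
FS = 18.547 / 20.910 = 0.887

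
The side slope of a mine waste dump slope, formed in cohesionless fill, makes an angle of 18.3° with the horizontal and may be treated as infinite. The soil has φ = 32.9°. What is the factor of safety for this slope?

For a dry cohesionless infinite slope the factor of safety is FS = tanφ / tanβ.
FS = tan32.9° / tan18.3° = 0.6469 / 0.3307 = 1.956

FS = 1.96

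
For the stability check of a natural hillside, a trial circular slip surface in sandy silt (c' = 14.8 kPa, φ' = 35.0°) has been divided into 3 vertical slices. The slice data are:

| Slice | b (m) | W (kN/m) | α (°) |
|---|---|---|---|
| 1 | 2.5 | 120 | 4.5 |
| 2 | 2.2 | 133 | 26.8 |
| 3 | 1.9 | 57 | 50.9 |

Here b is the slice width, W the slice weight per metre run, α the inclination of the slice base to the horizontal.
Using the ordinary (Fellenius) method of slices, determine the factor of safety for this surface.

Ordinary method of slices: FS = Σ[c'·Δl_i + (W_i cosα_i)·tanφ'] / Σ W_i sinα_i, with Δl_i = b_i / cosα_i.
Slice 1: Δl = 2.5/cos4.5° = 2.508 m; N'_1 = 120·cos4.5° = 119.6; c'Δl = 37.11; W sinα = 9.4
Slice 2: Δl = 2.2/cos26.8° = 2.465 m; N'_2 = 133·cos26.8° = 118.7; c'Δl = 36.48; W sinα = 60.0
Slice 3: Δl = 1.9/cos50.9° = 3.013 m; N'_3 = 57·cos50.9° = 35.9; c'Δl = 44.59; W sinα = 44.2
Σc'Δl = 118.2 kN/m; ΣN' = 274.3 kN/m; ΣW sinα = 113.6 kN/m
Resisting = 118.2 + 274.3·tan35.0° = 118.2 + 192.1 = 310.2 kN/m
FS = 310.2 / 113.6 = 2.731

FS = 2.73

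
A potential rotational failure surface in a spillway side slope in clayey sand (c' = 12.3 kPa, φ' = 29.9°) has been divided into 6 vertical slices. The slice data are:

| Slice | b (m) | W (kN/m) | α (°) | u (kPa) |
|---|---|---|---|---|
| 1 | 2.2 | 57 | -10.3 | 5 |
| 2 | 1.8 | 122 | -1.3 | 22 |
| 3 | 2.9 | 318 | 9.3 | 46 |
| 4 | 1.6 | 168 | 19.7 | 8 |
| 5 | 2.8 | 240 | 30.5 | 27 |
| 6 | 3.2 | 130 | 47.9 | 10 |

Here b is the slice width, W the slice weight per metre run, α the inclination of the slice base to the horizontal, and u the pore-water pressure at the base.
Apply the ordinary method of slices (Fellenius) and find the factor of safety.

Ordinary method of slices: FS = Σ[c'·Δl_i + (W_i cosα_i − u_i·Δl_i)·tanφ'] / Σ W_i sinα_i, with Δl_i = b_i / cosα_i.
Slice 1: Δl = 2.2/cos(-10.3°) = 2.236 m; N'_1 = 57·cos(-10.3°) − 5·2.236 = 44.9; c'Δl = 27.50; W sinα = -10.2
Slice 2: Δl = 1.8/cos(-1.3°) = 1.800 m; N'_2 = 122·cos(-1.3°) − 22·1.800 = 82.4; c'Δl = 22.15; W sinα = -2.8
Slice 3: Δl = 2.9/cos9.3° = 2.939 m; N'_3 = 318·cos9.3° − 46·2.939 = 178.6; c'Δl = 36.15; W sinα = 51.4
Slice 4: Δl = 1.6/cos19.7° = 1.699 m; N'_4 = 168·cos19.7° − 8·1.699 = 144.6; c'Δl = 20.90; W sinα = 56.6
Slice 5: Δl = 2.8/cos30.5° = 3.250 m; N'_5 = 240·cos30.5° − 27·3.250 = 119.1; c'Δl = 39.97; W sinα = 121.8
Slice 6: Δl = 3.2/cos47.9° = 4.773 m; N'_6 = 130·cos47.9° − 10·4.773 = 39.4; c'Δl = 58.71; W sinα = 96.5
Σc'Δl = 205.4 kN/m; ΣN' = 608.9 kN/m; ΣW sinα = 313.3 kN/m
Resisting = 205.4 + 608.9·tan29.9° = 205.4 + 350.2 = 555.5 kN/m
FS = 555.5 / 313.3 = 1.773

FS = 1.77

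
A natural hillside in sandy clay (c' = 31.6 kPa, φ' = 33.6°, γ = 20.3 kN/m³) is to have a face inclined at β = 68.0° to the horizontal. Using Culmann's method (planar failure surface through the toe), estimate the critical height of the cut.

Culmann's analysis gives the critical failure plane at α_cr = (β + φ')/2 = (68.0 + 33.6)/2 = 50.8°, and the critical height
H_c = (4c'/γ) · sinβ cosφ' / [1 − cos(β − φ')]
    = (4·31.6/20.3) · sin68.0°·cos33.6° / [1 − cos(34.4°)]
    = 6.227 · 0.9272·0.8329 / [1 − 0.8251]
    = 6.227 · 0.7723 / 0.1749
    = 27.50 m

H_c = 27.50 m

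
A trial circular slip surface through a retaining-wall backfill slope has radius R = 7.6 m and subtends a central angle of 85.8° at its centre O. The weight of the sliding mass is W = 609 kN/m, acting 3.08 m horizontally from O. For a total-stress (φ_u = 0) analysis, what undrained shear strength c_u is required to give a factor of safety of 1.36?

c_u = 29.5 kPa

FS = c_u·L_a·R / (W·d), so c_u = FS·W·d / (L_a·R).
Arc length L_a = R·θ = 7.6·(85.8°·π/180) = 7.6·1.4975 = 11.38 m
c_u = 1.36·609·3.08 / (11.38·7.6) = 2551.0 / 86.50 = 29.49 kPa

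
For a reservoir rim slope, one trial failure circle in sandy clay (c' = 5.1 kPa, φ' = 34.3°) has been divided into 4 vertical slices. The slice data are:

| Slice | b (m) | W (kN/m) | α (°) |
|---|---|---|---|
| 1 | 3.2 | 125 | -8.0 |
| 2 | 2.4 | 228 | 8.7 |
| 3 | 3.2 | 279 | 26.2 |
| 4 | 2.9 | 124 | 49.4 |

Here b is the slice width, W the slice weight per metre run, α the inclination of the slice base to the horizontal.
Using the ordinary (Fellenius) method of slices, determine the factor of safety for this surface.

FS = 2.28

Ordinary method of slices: FS = Σ[c'·Δl_i + (W_i cosα_i)·tanφ'] / Σ W_i sinα_i, with Δl_i = b_i / cosα_i.
Slice 1: Δl = 3.2/cos(-8.0°) = 3.231 m; N'_1 = 125·cos(-8.0°) = 123.8; c'Δl = 16.48; W sinα = -17.4
Slice 2: Δl = 2.4/cos8.7° = 2.428 m; N'_2 = 228·cos8.7° = 225.4; c'Δl = 12.38; W sinα = 34.5
Slice 3: Δl = 3.2/cos26.2° = 3.566 m; N'_3 = 279·cos26.2° = 250.3; c'Δl = 18.19; W sinα = 123.2
Slice 4: Δl = 2.9/cos49.4° = 4.456 m; N'_4 = 124·cos49.4° = 80.7; c'Δl = 22.73; W sinα = 94.1
Σc'Δl = 69.8 kN/m; ΣN' = 680.2 kN/m; ΣW sinα = 234.4 kN/m
Resisting = 69.8 + 680.2·tan34.3° = 69.8 + 464.0 = 533.8 kN/m
FS = 533.8 / 234.4 = 2.277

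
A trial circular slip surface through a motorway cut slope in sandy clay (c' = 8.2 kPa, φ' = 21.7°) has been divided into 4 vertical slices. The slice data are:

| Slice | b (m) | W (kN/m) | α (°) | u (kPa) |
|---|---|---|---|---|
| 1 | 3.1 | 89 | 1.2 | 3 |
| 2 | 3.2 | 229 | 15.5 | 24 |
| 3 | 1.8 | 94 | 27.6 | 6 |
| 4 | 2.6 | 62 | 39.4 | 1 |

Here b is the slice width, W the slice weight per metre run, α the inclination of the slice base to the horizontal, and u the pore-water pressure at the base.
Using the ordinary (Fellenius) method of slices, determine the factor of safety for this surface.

Ordinary method of slices: FS = Σ[c'·Δl_i + (W_i cosα_i − u_i·Δl_i)·tanφ'] / Σ W_i sinα_i, with Δl_i = b_i / cosα_i.
Slice 1: Δl = 3.1/cos1.2° = 3.101 m; N'_1 = 89·cos1.2° − 3·3.101 = 79.7; c'Δl = 25.43; W sinα = 1.9
Slice 2: Δl = 3.2/cos15.5° = 3.321 m; N'_2 = 229·cos15.5° − 24·3.321 = 141.0; c'Δl = 27.23; W sinα = 61.2
Slice 3: Δl = 1.8/cos27.6° = 2.031 m; N'_3 = 94·cos27.6° − 6·2.031 = 71.1; c'Δl = 16.66; W sinα = 43.5
Slice 4: Δl = 2.6/cos39.4° = 3.365 m; N'_4 = 62·cos39.4° − 1·3.365 = 44.5; c'Δl = 27.59; W sinα = 39.4
Σc'Δl = 96.9 kN/m; ΣN' = 336.3 kN/m; ΣW sinα = 146.0 kN/m
Resisting = 96.9 + 336.3·tan21.7° = 96.9 + 133.8 = 230.7 kN/m
FS = 230.7 / 146.0 = 1.581

FS = 1.58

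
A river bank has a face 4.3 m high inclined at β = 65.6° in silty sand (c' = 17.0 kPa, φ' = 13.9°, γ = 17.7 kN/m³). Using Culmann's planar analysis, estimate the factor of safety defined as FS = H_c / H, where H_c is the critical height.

FS = 2.08

H_c = (4c'/γ) · sinβ cosφ' / [1 − cos(β − φ')]
    = (4·17.0/17.7) · sin65.6°·cos13.9° / [1 − cos51.7°]
    = 3.842 · 0.8840 / 0.3802 = 8.93 m
FS = H_c / H = 8.93 / 4.3 = 2.077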